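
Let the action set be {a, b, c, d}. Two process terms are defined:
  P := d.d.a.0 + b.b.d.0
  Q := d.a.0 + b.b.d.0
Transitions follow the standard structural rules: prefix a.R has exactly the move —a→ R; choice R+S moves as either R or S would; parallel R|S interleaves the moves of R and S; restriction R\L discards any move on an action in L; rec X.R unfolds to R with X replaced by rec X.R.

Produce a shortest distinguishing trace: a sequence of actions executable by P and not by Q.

dd

Reachable graph of P (6 states):
  u0 = d.d.a.0 + b.b.d.0 | ··b··> u1, ··d··> u2
  u1 = b.d.0 | ··b··> u3
  u2 = d.a.0 | ··d··> u4
  u3 = d.0 | ··d··> u5
  u4 = a.0 | ··a··> u5
  u5 = 0 | stopped
Reachable graph of Q (5 states):
  v0 = d.a.0 + b.b.d.0 | ··b··> v1, ··d··> v2
  v1 = b.d.0 | ··b··> v3
  v2 = a.0 | ··a··> v4
  v3 = d.0 | ··d··> v4
  v4 = 0 | stopped
Run σ = ⟨dd⟩ on P: start {u0}
  [1] d ⇒ {u2}
  [2] d ⇒ {u4}
  ✓ P
Run σ = ⟨dd⟩ on Q: start {v0}
  [1] d ⇒ {v2}
  [2] d ⇒ no successor for Q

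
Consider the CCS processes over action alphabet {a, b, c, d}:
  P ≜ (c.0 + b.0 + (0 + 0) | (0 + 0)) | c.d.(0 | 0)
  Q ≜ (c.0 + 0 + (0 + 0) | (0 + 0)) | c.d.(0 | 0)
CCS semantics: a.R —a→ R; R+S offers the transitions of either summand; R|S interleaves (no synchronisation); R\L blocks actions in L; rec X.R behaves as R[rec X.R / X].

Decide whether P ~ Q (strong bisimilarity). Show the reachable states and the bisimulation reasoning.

P's transition system — 6 states:
  u0 = (c.0 + b.0 + (0 + 0) | (0 + 0)) | c.d.(0 | 0) has moves ··b··> u1, ··c··> u1, ··c··> u2
  u1 = 0 | c.d.(0 | 0) has moves ··c··> u3
  u2 = (c.0 + b.0 + (0 + 0) | (0 + 0)) | d.(0 | 0) has moves ··b··> u3, ··c··> u3, ··d··> u4
  u3 = 0 | d.(0 | 0) has moves ··d··> u5
  u4 = (c.0 + b.0 + (0 + 0) | (0 + 0)) | (0 | 0) has moves ··b··> u5, ··c··> u5
  u5 = 0 | (0 | 0) has moves stopped
Q's transition system — 6 states:
  v0 = (c.0 + 0 + (0 + 0) | (0 + 0)) | c.d.(0 | 0) has moves ··c··> v1, ··c··> v2
  v1 = (c.0 + 0 + (0 + 0) | (0 + 0)) | d.(0 | 0) has moves ··c··> v3, ··d··> v4
  v2 = 0 | c.d.(0 | 0) has moves ··c··> v3
  v3 = 0 | d.(0 | 0) has moves ··d··> v5
  v4 = (c.0 + 0 + (0 + 0) | (0 + 0)) | (0 | 0) has moves ··c··> v5
  v5 = 0 | (0 | 0) has moves stopped
Bisimilarity quotient blocks:
  B0 = {u0}
  B1 = {u2}
  B2 = {u3, v3}
  B3 = {u5, v5}
  B4 = {u4}
  B5 = {u1, v2}
  B6 = {v0}
  B7 = {v1}
  B8 = {v4}
u0 ∈ B0, v0 ∈ B6 → different blocks

not bisimilar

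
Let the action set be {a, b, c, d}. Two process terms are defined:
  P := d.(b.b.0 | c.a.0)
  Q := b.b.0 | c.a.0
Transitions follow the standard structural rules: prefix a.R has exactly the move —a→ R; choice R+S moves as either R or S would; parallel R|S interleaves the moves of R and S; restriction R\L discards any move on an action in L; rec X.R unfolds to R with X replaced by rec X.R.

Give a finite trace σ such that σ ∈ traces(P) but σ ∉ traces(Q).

P's transition system — 10 states:
  u0 = d.(b.b.0 | c.a.0) has moves ··d··> u1
  u1 = b.b.0 | c.a.0 has moves ··b··> u2, ··c··> u3
  u2 = b.0 | c.a.0 has moves ··b··> u4, ··c··> u5
  u3 = b.b.0 | a.0 has moves ··a··> u6, ··b··> u5
  u4 = 0 | c.a.0 has moves ··c··> u7
  u5 = b.0 | a.0 has moves ··a··> u8, ··b··> u7
  u6 = b.b.0 | 0 has moves ··b··> u8
  u7 = 0 | a.0 has moves ··a··> u9
  u8 = b.0 | 0 has moves ··b··> u9
  u9 = 0 | 0 has moves (no moves)
Q's transition system — 9 states:
  v0 = b.b.0 | c.a.0 has moves ··b··> v1, ··c··> v2
  v1 = b.0 | c.a.0 has moves ··b··> v3, ··c··> v4
  v2 = b.b.0 | a.0 has moves ··a··> v5, ··b··> v4
  v3 = 0 | c.a.0 has moves ··c··> v6
  v4 = b.0 | a.0 has moves ··a··> v7, ··b··> v6
  v5 = b.b.0 | 0 has moves ··b··> v7
  v6 = 0 | a.0 has moves ··a··> v8
  v7 = b.0 | 0 has moves ··b··> v8
  v8 = 0 | 0 has moves (no moves)
Trace ⟨d⟩ through P, begin at {u0}:
  [1] d ⇒ {u1}
  ✓ P
Trace ⟨d⟩ through Q, begin at {v0}:
  [1] d ⇒ ∅  — Q cannot continue

d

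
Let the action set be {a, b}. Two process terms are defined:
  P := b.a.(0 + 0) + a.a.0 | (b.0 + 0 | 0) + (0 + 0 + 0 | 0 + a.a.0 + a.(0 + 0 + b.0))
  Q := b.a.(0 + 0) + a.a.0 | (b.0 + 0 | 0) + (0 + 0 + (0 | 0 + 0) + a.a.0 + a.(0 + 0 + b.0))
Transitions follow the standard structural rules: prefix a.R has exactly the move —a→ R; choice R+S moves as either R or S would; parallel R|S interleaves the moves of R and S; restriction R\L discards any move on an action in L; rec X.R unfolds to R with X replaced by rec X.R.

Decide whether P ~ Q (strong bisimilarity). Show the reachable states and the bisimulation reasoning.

P's transition system — 11 states:
  p0 = b.a.(0 + 0) + a.a.0 | (b.0 + 0 | 0) + (0 + 0 + 0 | 0 + a.a.0 + a.(0 + 0 + b.0)) :: -a-> p1, -a-> p2, -a-> p3, -b-> p4, -b-> p5
  p1 = 0 + 0 + b.0 :: -b-> p6
  p2 = a.0 :: -a-> p6
  p3 = a.0 | (b.0 + 0 | 0) :: -a-> p7, -b-> p8
  p4 = a.(0 + 0) :: -a-> p9
  p5 = a.a.0 | 0 :: -a-> p8
  p6 = 0 :: (no moves)
  p7 = 0 | (b.0 + 0 | 0) :: -b-> p10
  p8 = a.0 | 0 :: -a-> p10
  p9 = 0 + 0 :: (no moves)
  p10 = 0 | 0 :: (no moves)
Q's transition system — 11 states:
  q0 = b.a.(0 + 0) + a.a.0 | (b.0 + 0 | 0) + (0 + 0 + (0 | 0 + 0) + a.a.0 + a.(0 + 0 + b.0)) :: -a-> q1, -a-> q2, -a-> q3, -b-> q4, -b-> q5
  q1 = 0 + 0 + b.0 :: -b-> q6
  q2 = a.0 :: -a-> q6
  q3 = a.0 | (b.0 + 0 | 0) :: -a-> q7, -b-> q8
  q4 = a.(0 + 0) :: -a-> q9
  q5 = a.a.0 | 0 :: -a-> q8
  q6 = 0 :: (no moves)
  q7 = 0 | (b.0 + 0 | 0) :: -b-> q10
  q8 = a.0 | 0 :: -a-> q10
  q9 = 0 + 0 :: (no moves)
  q10 = 0 | 0 :: (no moves)
Bisimilarity quotient blocks:
  B0 = {p0, q0}
  B1 = {p1, p7, q1, q7}
  B2 = {p10, p6, p9, q10, q6, q9}
  B3 = {p5, q5}
  B4 = {p2, p4, p8, q2, q4, q8}
  B5 = {p3, q3}
p0 ∈ B0, q0 ∈ B0 → same block

YES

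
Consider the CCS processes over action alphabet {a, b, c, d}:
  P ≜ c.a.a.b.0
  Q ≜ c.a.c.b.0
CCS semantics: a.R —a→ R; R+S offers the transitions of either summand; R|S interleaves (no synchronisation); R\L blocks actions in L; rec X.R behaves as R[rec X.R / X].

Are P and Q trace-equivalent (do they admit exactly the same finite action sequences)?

trace-distinct — witness ⟨caa⟩

Reachable graph of P (5 states):
  s0 = c.a.a.b.0 has moves =c=> s1
  s1 = a.a.b.0 has moves =a=> s2
  s2 = a.b.0 has moves =a=> s3
  s3 = b.0 has moves =b=> s4
  s4 = 0 has moves deadlocked
Reachable graph of Q (5 states):
  t0 = c.a.c.b.0 has moves =c=> t1
  t1 = a.c.b.0 has moves =a=> t2
  t2 = c.b.0 has moves =c=> t3
  t3 = b.0 has moves =b=> t4
  t4 = 0 has moves deadlocked
Trace ⟨caa⟩ through P, begin at {s0}:
  after c @ step 1: {s1}
  after a @ step 2: {s2}
  after a @ step 3: {s3}
  P completes σ.
Trace ⟨caa⟩ through Q, begin at {t0}:
  after c @ step 1: {t1}
  after a @ step 2: {t2}
  after a @ step 3: ∅  — Q cannot continue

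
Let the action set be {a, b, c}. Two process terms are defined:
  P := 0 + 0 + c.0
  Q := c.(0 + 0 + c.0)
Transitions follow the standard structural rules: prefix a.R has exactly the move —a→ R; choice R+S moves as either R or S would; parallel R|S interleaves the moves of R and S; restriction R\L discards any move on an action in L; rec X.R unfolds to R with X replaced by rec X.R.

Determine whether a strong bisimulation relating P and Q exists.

P's transition system — 2 states:
  s0 = 0 + 0 + c.0 | -c-> s1
  s1 = 0 | ·
Q's transition system — 3 states:
  t0 = c.(0 + 0 + c.0) | -c-> t1
  t1 = 0 + 0 + c.0 | -c-> t2
  t2 = 0 | ·
Partition-refinement fixed point:
  B0 = {s0, t1}
  B1 = {s1, t2}
  B2 = {t0}
s0 ∈ B0, t0 ∈ B2 → different blocks

not bisimilar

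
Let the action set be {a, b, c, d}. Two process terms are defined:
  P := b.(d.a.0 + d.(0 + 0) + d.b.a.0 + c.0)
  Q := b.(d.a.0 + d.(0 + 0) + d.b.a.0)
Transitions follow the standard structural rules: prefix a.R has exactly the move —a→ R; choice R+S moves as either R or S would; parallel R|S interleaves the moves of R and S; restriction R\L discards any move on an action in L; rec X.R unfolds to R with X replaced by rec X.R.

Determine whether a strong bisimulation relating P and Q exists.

LTS(P): 6 reachable states
  p0 = b.(d.a.0 + d.(0 + 0) + d.b.a.0 + c.0) has moves ··b··> p1
  p1 = d.a.0 + d.(0 + 0) + d.b.a.0 + c.0 has moves ··c··> p2, ··d··> p3, ··d··> p4, ··d··> p5
  p2 = 0 has moves ·
  p3 = 0 + 0 has moves ·
  p4 = a.0 has moves ··a··> p2
  p5 = b.a.0 has moves ··b··> p4
LTS(Q): 6 reachable states
  q0 = b.(d.a.0 + d.(0 + 0) + d.b.a.0) has moves ··b··> q1
  q1 = d.a.0 + d.(0 + 0) + d.b.a.0 has moves ··d··> q2, ··d··> q3, ··d··> q4
  q2 = 0 + 0 has moves ·
  q3 = a.0 has moves ··a··> q5
  q4 = b.a.0 has moves ··b··> q3
  q5 = 0 has moves ·
Bisimilarity quotient blocks:
  B0 = {p0}
  B1 = {p1}
  B2 = {p5, q4}
  B3 = {p4, q3}
  B4 = {p2, p3, q2, q5}
  B5 = {q0}
  B6 = {q1}
p0 ∈ B0, q0 ∈ B5 → different blocks

NO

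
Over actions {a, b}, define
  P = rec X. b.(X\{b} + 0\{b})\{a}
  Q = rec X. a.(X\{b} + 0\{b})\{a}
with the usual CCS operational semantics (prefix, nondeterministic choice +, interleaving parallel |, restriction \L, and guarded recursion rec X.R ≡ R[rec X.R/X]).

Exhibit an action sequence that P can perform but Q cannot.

LTS(P): 2 reachable states
  m0 = rec X. b.(X\{b} + 0\{b})\{a} ⊢ --b--▸ m1
  m1 = ((rec X. b.(X\{b} + 0\{b})\{a})\{b} + 0\{b})\{a} ⊢ ·
LTS(Q): 2 reachable states
  n0 = rec X. a.(X\{b} + 0\{b})\{a} ⊢ --a--▸ n1
  n1 = ((rec X. a.(X\{b} + 0\{b})\{a})\{b} + 0\{b})\{a} ⊢ ·
Trace ⟨b⟩ through P, begin at {m0}:
  [1] b ⇒ {m1}
  ✓ P
Trace ⟨b⟩ through Q, begin at {n0}:
  [1] b ⇒ ∅  — Q cannot continue

b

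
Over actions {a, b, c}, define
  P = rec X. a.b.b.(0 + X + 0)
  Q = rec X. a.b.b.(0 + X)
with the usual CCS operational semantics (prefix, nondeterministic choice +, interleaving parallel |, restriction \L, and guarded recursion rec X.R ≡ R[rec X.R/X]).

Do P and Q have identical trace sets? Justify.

Reachable graph of P (4 states):
  u0 = rec X. a.b.b.(0 + X + 0) :: =a=> u1
  u1 = b.b.(0 + (rec X. a.b.b.(0 + X + 0)) + 0) :: =b=> u2
  u2 = b.(0 + (rec X. a.b.b.(0 + X + 0)) + 0) :: =b=> u3
  u3 = 0 + (rec X. a.b.b.(0 + X + 0)) + 0 :: =a=> u1
Reachable graph of Q (4 states):
  v0 = rec X. a.b.b.(0 + X) :: =a=> v1
  v1 = b.b.(0 + (rec X. a.b.b.(0 + X))) :: =b=> v2
  v2 = b.(0 + (rec X. a.b.b.(0 + X))) :: =b=> v3
  v3 = 0 + (rec X. a.b.b.(0 + X)) :: =a=> v1
Bisimilarity quotient blocks:
  B0 = {u0, u3, v0, v3}
  B1 = {u1, v1}
  B2 = {u2, v2}
u0 ∈ B0, v0 ∈ B0 → same block
Bisimilar ⇒ trace-equivalent.

traces(P) = traces(Q)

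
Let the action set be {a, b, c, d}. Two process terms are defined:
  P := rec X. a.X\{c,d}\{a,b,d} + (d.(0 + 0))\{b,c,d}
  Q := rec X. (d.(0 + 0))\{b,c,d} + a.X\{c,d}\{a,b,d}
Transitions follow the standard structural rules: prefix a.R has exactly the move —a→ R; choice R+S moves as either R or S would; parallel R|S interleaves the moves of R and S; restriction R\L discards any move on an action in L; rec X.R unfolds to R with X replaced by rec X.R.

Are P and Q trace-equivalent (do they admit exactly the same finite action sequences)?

YES

LTS(P): 2 reachable states
  s0 = rec X. a.X\{c,d}\{a,b,d} + (d.(0 + 0))\{b,c,d} | -a-> s1
  s1 = (rec X. a.X\{c,d}\{a,b,d} + (d.(0 + 0))\{b,c,d})\{c,d}\{a,b,d} | (no moves)
LTS(Q): 2 reachable states
  t0 = rec X. (d.(0 + 0))\{b,c,d} + a.X\{c,d}\{a,b,d} | -a-> t1
  t1 = (rec X. (d.(0 + 0))\{b,c,d} + a.X\{c,d}\{a,b,d})\{c,d}\{a,b,d} | (no moves)
Partition-refinement fixed point:
  B0 = {s0, t0}
  B1 = {s1, t1}
s0 ∈ B0, t0 ∈ B0 → same block
Bisimilar ⇒ trace-equivalent.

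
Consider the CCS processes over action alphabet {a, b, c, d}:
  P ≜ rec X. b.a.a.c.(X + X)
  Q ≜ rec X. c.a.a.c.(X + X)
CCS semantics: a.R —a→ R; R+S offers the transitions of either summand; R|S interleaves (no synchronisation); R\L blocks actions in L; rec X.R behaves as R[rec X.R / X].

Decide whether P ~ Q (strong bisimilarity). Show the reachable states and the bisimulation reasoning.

NO

Reachable graph of P (5 states):
  p0 = rec X. b.a.a.c.(X + X) has moves —b→ p1
  p1 = a.a.c.((rec X. b.a.a.c.(X + X)) + (rec X. b.a.a.c.(X + X))) has moves —a→ p2
  p2 = a.c.((rec X. b.a.a.c.(X + X)) + (rec X. b.a.a.c.(X + X))) has moves —a→ p3
  p3 = c.((rec X. b.a.a.c.(X + X)) + (rec X. b.a.a.c.(X + X))) has moves —c→ p4
  p4 = (rec X. b.a.a.c.(X + X)) + (rec X. b.a.a.c.(X + X)) has moves —b→ p1
Reachable graph of Q (5 states):
  q0 = rec X. c.a.a.c.(X + X) has moves —c→ q1
  q1 = a.a.c.((rec X. c.a.a.c.(X + X)) + (rec X. c.a.a.c.(X + X))) has moves —a→ q2
  q2 = a.c.((rec X. c.a.a.c.(X + X)) + (rec X. c.a.a.c.(X + X))) has moves —a→ q3
  q3 = c.((rec X. c.a.a.c.(X + X)) + (rec X. c.a.a.c.(X + X))) has moves —c→ q4
  q4 = (rec X. c.a.a.c.(X + X)) + (rec X. c.a.a.c.(X + X)) has moves —c→ q1
Bisimilarity quotient blocks:
  B0 = {p0, p4}
  B1 = {p1}
  B2 = {p2}
  B3 = {p3}
  B4 = {q0, q4}
  B5 = {q1}
  B6 = {q2}
  B7 = {q3}
p0 ∈ B0, q0 ∈ B4 → different blocks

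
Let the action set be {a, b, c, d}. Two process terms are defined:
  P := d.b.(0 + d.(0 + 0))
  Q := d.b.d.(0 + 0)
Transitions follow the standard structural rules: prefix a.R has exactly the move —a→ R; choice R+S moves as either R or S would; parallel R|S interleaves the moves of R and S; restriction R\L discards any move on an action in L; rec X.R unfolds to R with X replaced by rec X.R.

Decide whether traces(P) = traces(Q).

trace-equivalent

LTS(P): 4 reachable states
  m0 = d.b.(0 + d.(0 + 0)) | -d-> m1
  m1 = b.(0 + d.(0 + 0)) | -b-> m2
  m2 = 0 + d.(0 + 0) | -d-> m3
  m3 = 0 + 0 | ·
LTS(Q): 4 reachable states
  n0 = d.b.d.(0 + 0) | -d-> n1
  n1 = b.d.(0 + 0) | -b-> n2
  n2 = d.(0 + 0) | -d-> n3
  n3 = 0 + 0 | ·
Partition-refinement fixed point:
  B0 = {m0, n0}
  B1 = {m1, n1}
  B2 = {m2, n2}
  B3 = {m3, n3}
m0 ∈ B0, n0 ∈ B0 → same block
Bisimilar ⇒ trace-equivalent.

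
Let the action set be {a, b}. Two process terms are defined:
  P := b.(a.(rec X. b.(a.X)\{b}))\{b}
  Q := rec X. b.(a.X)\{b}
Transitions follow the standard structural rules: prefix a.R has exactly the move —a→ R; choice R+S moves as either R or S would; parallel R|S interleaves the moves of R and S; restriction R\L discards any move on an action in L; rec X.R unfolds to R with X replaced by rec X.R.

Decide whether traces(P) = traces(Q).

P's transition system — 3 states:
  m0 = b.(a.(rec X. b.(a.X)\{b}))\{b} ⊢ =b=> m1
  m1 = (a.(rec X. b.(a.X)\{b}))\{b} ⊢ =a=> m2
  m2 = (rec X. b.(a.X)\{b})\{b} ⊢ deadlocked
Q's transition system — 3 states:
  n0 = rec X. b.(a.X)\{b} ⊢ =b=> n1
  n1 = (a.(rec X. b.(a.X)\{b}))\{b} ⊢ =a=> n2
  n2 = (rec X. b.(a.X)\{b})\{b} ⊢ deadlocked
Coarsest stable partition (strong bisimilarity classes):
  B0 = {m0, n0}
  B1 = {m1, n1}
  B2 = {m2, n2}
m0 ∈ B0, n0 ∈ B0 → same block
Bisimilar ⇒ trace-equivalent.

trace-equivalent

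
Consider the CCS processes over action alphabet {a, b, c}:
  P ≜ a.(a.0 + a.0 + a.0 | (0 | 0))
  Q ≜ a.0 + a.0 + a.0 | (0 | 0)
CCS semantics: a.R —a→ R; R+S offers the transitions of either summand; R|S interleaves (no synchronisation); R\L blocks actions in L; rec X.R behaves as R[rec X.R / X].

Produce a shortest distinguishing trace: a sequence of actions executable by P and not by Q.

Reachable graph of P (4 states):
  p0 = a.(a.0 + a.0 + a.0 | (0 | 0)) ⊢ —a→ p1
  p1 = a.0 + a.0 + a.0 | (0 | 0) ⊢ —a→ p2, —a→ p3
  p2 = 0 ⊢ (no moves)
  p3 = 0 | (0 | 0) ⊢ (no moves)
Reachable graph of Q (3 states):
  q0 = a.0 + a.0 + a.0 | (0 | 0) ⊢ —a→ q1, —a→ q2
  q1 = 0 ⊢ (no moves)
  q2 = 0 | (0 | 0) ⊢ (no moves)
Run σ = ⟨aa⟩ on P: start {p0}
  step 1 (a): {p1}
  step 2 (a): {p2, p3}
  P completes σ.
Run σ = ⟨aa⟩ on Q: start {q0}
  step 1 (a): {q1, q2}
  step 2 (a): no successor for Q

aa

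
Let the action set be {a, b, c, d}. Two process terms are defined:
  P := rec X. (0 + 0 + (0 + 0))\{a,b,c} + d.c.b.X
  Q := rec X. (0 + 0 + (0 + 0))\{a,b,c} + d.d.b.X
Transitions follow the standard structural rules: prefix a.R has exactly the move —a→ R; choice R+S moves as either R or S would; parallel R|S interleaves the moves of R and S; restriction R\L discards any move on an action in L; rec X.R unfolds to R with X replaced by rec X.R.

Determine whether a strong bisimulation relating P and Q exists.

P's transition system — 3 states:
  s0 = rec X. (0 + 0 + (0 + 0))\{a,b,c} + d.c.b.X ⊢ ··d··> s1
  s1 = c.b.(rec X. (0 + 0 + (0 + 0))\{a,b,c} + d.c.b.X) ⊢ ··c··> s2
  s2 = b.(rec X. (0 + 0 + (0 + 0))\{a,b,c} + d.c.b.X) ⊢ ··b··> s0
Q's transition system — 3 states:
  t0 = rec X. (0 + 0 + (0 + 0))\{a,b,c} + d.d.b.X ⊢ ··d··> t1
  t1 = d.b.(rec X. (0 + 0 + (0 + 0))\{a,b,c} + d.d.b.X) ⊢ ··d··> t2
  t2 = b.(rec X. (0 + 0 + (0 + 0))\{a,b,c} + d.d.b.X) ⊢ ··b··> t0
Partition-refinement fixed point:
  B0 = {s0}
  B1 = {s1}
  B2 = {s2}
  B3 = {t0}
  B4 = {t1}
  B5 = {t2}
s0 ∈ B0, t0 ∈ B3 → different blocks

P ≁ Q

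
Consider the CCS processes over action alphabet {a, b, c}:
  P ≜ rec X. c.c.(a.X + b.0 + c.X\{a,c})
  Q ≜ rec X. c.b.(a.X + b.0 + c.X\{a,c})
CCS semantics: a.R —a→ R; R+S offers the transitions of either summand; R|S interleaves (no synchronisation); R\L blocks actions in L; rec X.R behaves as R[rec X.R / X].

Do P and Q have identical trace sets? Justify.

NO — witness ⟨cc⟩

LTS(P): 5 reachable states
  s0 = rec X. c.c.(a.X + b.0 + c.X\{a,c}) has moves -c-> s1
  s1 = c.(a.(rec X. c.c.(a.X + b.0 + c.X\{a,c})) + b.0 + c.(rec X. c.c.(a.X + b.0 + c.X\{a,c}))\{a,c}) has moves -c-> s2
  s2 = a.(rec X. c.c.(a.X + b.0 + c.X\{a,c})) + b.0 + c.(rec X. c.c.(a.X + b.0 + c.X\{a,c}))\{a,c} has moves -a-> s0, -b-> s3, -c-> s4
  s3 = 0 has moves ·
  s4 = (rec X. c.c.(a.X + b.0 + c.X\{a,c}))\{a,c} has moves ·
LTS(Q): 5 reachable states
  t0 = rec X. c.b.(a.X + b.0 + c.X\{a,c}) has moves -c-> t1
  t1 = b.(a.(rec X. c.b.(a.X + b.0 + c.X\{a,c})) + b.0 + c.(rec X. c.b.(a.X + b.0 + c.X\{a,c}))\{a,c}) has moves -b-> t2
  t2 = a.(rec X. c.b.(a.X + b.0 + c.X\{a,c})) + b.0 + c.(rec X. c.b.(a.X + b.0 + c.X\{a,c}))\{a,c} has moves -a-> t0, -b-> t3, -c-> t4
  t3 = 0 has moves ·
  t4 = (rec X. c.b.(a.X + b.0 + c.X\{a,c}))\{a,c} has moves ·
Executing cc from P (initial set {s0}):
  [1] c ⇒ {s1}
  [2] c ⇒ {s2}
  — P admits the full trace.
Executing cc from Q (initial set {t0}):
  [1] c ⇒ {t1}
  [2] c ⇒ ∅ (Q stuck)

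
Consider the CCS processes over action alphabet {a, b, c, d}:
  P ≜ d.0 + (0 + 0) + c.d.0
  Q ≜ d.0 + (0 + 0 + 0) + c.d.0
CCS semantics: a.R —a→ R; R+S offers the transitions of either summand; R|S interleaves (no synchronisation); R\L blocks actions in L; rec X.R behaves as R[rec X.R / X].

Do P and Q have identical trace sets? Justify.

LTS(P): 3 reachable states
  u0 = d.0 + (0 + 0) + c.d.0 → ··c··> u1, ··d··> u2
  u1 = d.0 → ··d··> u2
  u2 = 0 → deadlocked
LTS(Q): 3 reachable states
  v0 = d.0 + (0 + 0 + 0) + c.d.0 → ··c··> v1, ··d··> v2
  v1 = d.0 → ··d··> v2
  v2 = 0 → deadlocked
Partition-refinement fixed point:
  B0 = {u0, v0}
  B1 = {u2, v2}
  B2 = {u1, v1}
u0 ∈ B0, v0 ∈ B0 → same block
Bisimilar ⇒ trace-equivalent.

traces(P) = traces(Q)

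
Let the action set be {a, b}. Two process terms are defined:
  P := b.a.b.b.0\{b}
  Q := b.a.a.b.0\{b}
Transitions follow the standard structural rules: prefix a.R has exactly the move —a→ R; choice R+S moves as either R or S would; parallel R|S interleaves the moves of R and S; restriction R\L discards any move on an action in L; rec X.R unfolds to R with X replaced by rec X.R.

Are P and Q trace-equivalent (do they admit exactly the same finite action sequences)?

Reachable graph of P (5 states):
  s0 = b.a.b.b.0\{b} :: =b=> s1
  s1 = a.b.b.0\{b} :: =a=> s2
  s2 = b.b.0\{b} :: =b=> s3
  s3 = b.0\{b} :: =b=> s4
  s4 = 0\{b} :: (no moves)
Reachable graph of Q (5 states):
  t0 = b.a.a.b.0\{b} :: =b=> t1
  t1 = a.a.b.0\{b} :: =a=> t2
  t2 = a.b.0\{b} :: =a=> t3
  t3 = b.0\{b} :: =b=> t4
  t4 = 0\{b} :: (no moves)
Trace ⟨bab⟩ through P, begin at {s0}:
  [1] b ⇒ {s1}
  [2] a ⇒ {s2}
  [3] b ⇒ {s3}
  P completes σ.
Trace ⟨bab⟩ through Q, begin at {t0}:
  [1] b ⇒ {t1}
  [2] a ⇒ {t2}
  [3] b ⇒ no successor for Q

NO — witness ⟨bab⟩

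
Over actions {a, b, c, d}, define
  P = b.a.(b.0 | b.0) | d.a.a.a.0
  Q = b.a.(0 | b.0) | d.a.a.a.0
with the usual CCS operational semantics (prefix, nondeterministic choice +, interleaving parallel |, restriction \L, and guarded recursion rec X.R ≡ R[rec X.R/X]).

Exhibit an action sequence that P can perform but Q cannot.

babb

P's transition system — 30 states:
  p0 = b.a.(b.0 | b.0) | d.a.a.a.0 → =b=> p1, =d=> p2
  p1 = a.(b.0 | b.0) | d.a.a.a.0 → =a=> p3, =d=> p4
  p2 = b.a.(b.0 | b.0) | a.a.a.0 → =a=> p5, =b=> p4
  p3 = b.0 | b.0 | d.a.a.a.0 → =b=> p6, =b=> p7, =d=> p8
  p4 = a.(b.0 | b.0) | a.a.a.0 → =a=> p8, =a=> p9
  p5 = b.a.(b.0 | b.0) | a.a.0 → =a=> p10, =b=> p9
  p6 = 0 | b.0 | d.a.a.a.0 → =b=> p11, =d=> p12
  p7 = b.0 | 0 | d.a.a.a.0 → =b=> p11, =d=> p13
  p8 = b.0 | b.0 | a.a.a.0 → =a=> p14, =b=> p12, =b=> p13
  p9 = a.(b.0 | b.0) | a.a.0 → =a=> p14, =a=> p15
  p10 = b.a.(b.0 | b.0) | a.0 → =a=> p16, =b=> p15
  p11 = 0 | 0 | d.a.a.a.0 → =d=> p17
  p12 = 0 | b.0 | a.a.a.0 → =a=> p18, =b=> p17
  p13 = b.0 | 0 | a.a.a.0 → =a=> p19, =b=> p17
  p14 = b.0 | b.0 | a.a.0 → =a=> p20, =b=> p18, =b=> p19
  p15 = a.(b.0 | b.0) | a.0 → =a=> p20, =a=> p21
  p16 = b.a.(b.0 | b.0) | 0 → =b=> p21
  p17 = 0 | 0 | a.a.a.0 → =a=> p22
  p18 = 0 | b.0 | a.a.0 → =a=> p23, =b=> p22
  p19 = b.0 | 0 | a.a.0 → =a=> p24, =b=> p22
  p20 = b.0 | b.0 | a.0 → =a=> p25, =b=> p23, =b=> p24
  p21 = a.(b.0 | b.0) | 0 → =a=> p25
  p22 = 0 | 0 | a.a.0 → =a=> p26
  p23 = 0 | b.0 | a.0 → =a=> p27, =b=> p26
  p24 = b.0 | 0 | a.0 → =a=> p28, =b=> p26
  p25 = b.0 | b.0 | 0 → =b=> p27, =b=> p28
  p26 = 0 | 0 | a.0 → =a=> p29
  p27 = 0 | b.0 | 0 → =b=> p29
  p28 = b.0 | 0 | 0 → =b=> p29
  p29 = 0 | 0 | 0 → (no moves)
Q's transition system — 20 states:
  q0 = b.a.(0 | b.0) | d.a.a.a.0 → =b=> q1, =d=> q2
  q1 = a.(0 | b.0) | d.a.a.a.0 → =a=> q3, =d=> q4
  q2 = b.a.(0 | b.0) | a.a.a.0 → =a=> q5, =b=> q4
  q3 = 0 | b.0 | d.a.a.a.0 → =b=> q6, =d=> q7
  q4 = a.(0 | b.0) | a.a.a.0 → =a=> q7, =a=> q8
  q5 = b.a.(0 | b.0) | a.a.0 → =a=> q9, =b=> q8
  q6 = 0 | 0 | d.a.a.a.0 → =d=> q10
  q7 = 0 | b.0 | a.a.a.0 → =a=> q11, =b=> q10
  q8 = a.(0 | b.0) | a.a.0 → =a=> q11, =a=> q12
  q9 = b.a.(0 | b.0) | a.0 → =a=> q13, =b=> q12
  q10 = 0 | 0 | a.a.a.0 → =a=> q14
  q11 = 0 | b.0 | a.a.0 → =a=> q15, =b=> q14
  q12 = a.(0 | b.0) | a.0 → =a=> q15, =a=> q16
  q13 = b.a.(0 | b.0) | 0 → =b=> q16
  q14 = 0 | 0 | a.a.0 → =a=> q17
  q15 = 0 | b.0 | a.0 → =a=> q18, =b=> q17
  q16 = a.(0 | b.0) | 0 → =a=> q18
  q17 = 0 | 0 | a.0 → =a=> q19
  q18 = 0 | b.0 | 0 → =b=> q19
  q19 = 0 | 0 | 0 → (no moves)
Executing babb from P (initial set {p0}):
  step 1 (b): {p1}
  step 2 (a): {p3}
  step 3 (b): {p6, p7}
  step 4 (b): {p11}
  P completes σ.
Executing babb from Q (initial set {q0}):
  step 1 (b): {q1}
  step 2 (a): {q3}
  step 3 (b): {q6}
  step 4 (b): no successor for Q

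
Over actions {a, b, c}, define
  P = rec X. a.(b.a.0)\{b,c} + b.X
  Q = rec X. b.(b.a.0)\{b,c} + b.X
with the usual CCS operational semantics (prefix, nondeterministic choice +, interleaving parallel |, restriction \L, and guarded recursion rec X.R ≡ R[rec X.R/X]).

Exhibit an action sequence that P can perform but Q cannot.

Reachable graph of P (2 states):
  p0 = rec X. a.(b.a.0)\{b,c} + b.X | -a-> p1, -b-> p0
  p1 = (b.a.0)\{b,c} | deadlocked
Reachable graph of Q (2 states):
  q0 = rec X. b.(b.a.0)\{b,c} + b.X | -b-> q0, -b-> q1
  q1 = (b.a.0)\{b,c} | deadlocked
Trace ⟨a⟩ through P, begin at {p0}:
  [1] a ⇒ {p1}
  — P admits the full trace.
Trace ⟨a⟩ through Q, begin at {q0}:
  [1] a ⇒ ∅ (Q stuck)

a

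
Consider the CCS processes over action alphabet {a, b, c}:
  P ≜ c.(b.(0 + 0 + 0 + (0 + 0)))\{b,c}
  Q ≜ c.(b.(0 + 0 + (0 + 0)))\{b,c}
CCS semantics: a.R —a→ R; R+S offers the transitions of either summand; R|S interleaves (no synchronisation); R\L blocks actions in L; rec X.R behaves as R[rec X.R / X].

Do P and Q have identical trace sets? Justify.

Reachable graph of P (2 states):
  m0 = c.(b.(0 + 0 + 0 + (0 + 0)))\{b,c} → ··c··> m1
  m1 = (b.(0 + 0 + 0 + (0 + 0)))\{b,c} → stopped
Reachable graph of Q (2 states):
  n0 = c.(b.(0 + 0 + (0 + 0)))\{b,c} → ··c··> n1
  n1 = (b.(0 + 0 + (0 + 0)))\{b,c} → stopped
Coarsest stable partition (strong bisimilarity classes):
  B0 = {m0, n0}
  B1 = {m1, n1}
m0 ∈ B0, n0 ∈ B0 → same block
Bisimilar ⇒ trace-equivalent.

trace-equivalent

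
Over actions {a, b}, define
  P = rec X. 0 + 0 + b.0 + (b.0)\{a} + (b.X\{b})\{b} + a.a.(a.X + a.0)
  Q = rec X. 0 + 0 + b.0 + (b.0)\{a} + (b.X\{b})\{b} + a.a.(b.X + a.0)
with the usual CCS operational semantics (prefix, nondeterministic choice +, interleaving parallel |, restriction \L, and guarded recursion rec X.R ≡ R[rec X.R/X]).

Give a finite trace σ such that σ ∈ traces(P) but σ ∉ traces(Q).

LTS(P): 5 reachable states
  m0 = rec X. 0 + 0 + b.0 + (b.0)\{a} + (b.X\{b})\{b} + a.a.(a.X + a.0) has moves ··a··> m1, ··b··> m2, ··b··> m3
  m1 = a.(a.(rec X. 0 + 0 + b.0 + (b.0)\{a} + (b.X\{b})\{b} + a.a.(a.X + a.0)) + a.0) has moves ··a··> m4
  m2 = 0 has moves stopped
  m3 = 0\{a} has moves stopped
  m4 = a.(rec X. 0 + 0 + b.0 + (b.0)\{a} + (b.X\{b})\{b} + a.a.(a.X + a.0)) + a.0 has moves ··a··> m0, ··a··> m2
LTS(Q): 5 reachable states
  n0 = rec X. 0 + 0 + b.0 + (b.0)\{a} + (b.X\{b})\{b} + a.a.(b.X + a.0) has moves ··a··> n1, ··b··> n2, ··b··> n3
  n1 = a.(b.(rec X. 0 + 0 + b.0 + (b.0)\{a} + (b.X\{b})\{b} + a.a.(b.X + a.0)) + a.0) has moves ··a··> n4
  n2 = 0 has moves stopped
  n3 = 0\{a} has moves stopped
  n4 = b.(rec X. 0 + 0 + b.0 + (b.0)\{a} + (b.X\{b})\{b} + a.a.(b.X + a.0)) + a.0 has moves ··a··> n2, ··b··> n0
Run σ = ⟨aaaa⟩ on P: start {m0}
  step 1 (a): {m1}
  step 2 (a): {m4}
  step 3 (a): {m0, m2}
  step 4 (a): {m1}
  — P admits the full trace.
Run σ = ⟨aaaa⟩ on Q: start {n0}
  step 1 (a): {n1}
  step 2 (a): {n4}
  step 3 (a): {n2}
  step 4 (a): ∅  — Q cannot continue

aaaa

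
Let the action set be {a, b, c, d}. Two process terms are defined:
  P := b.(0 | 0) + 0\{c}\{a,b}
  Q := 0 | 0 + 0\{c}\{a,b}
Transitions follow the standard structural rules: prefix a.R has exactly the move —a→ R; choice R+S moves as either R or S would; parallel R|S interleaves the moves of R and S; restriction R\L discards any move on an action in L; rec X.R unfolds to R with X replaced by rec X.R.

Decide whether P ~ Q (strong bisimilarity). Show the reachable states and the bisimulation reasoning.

Reachable graph of P (2 states):
  s0 = b.(0 | 0) + 0\{c}\{a,b} ⊢ -b-> s1
  s1 = 0 | 0 ⊢ (no moves)
Reachable graph of Q (1 states):
  t0 = 0 | 0 + 0\{c}\{a,b} ⊢ (no moves)
Coarsest stable partition (strong bisimilarity classes):
  B0 = {s0}
  B1 = {s1, t0}
s0 ∈ B0, t0 ∈ B1 → different blocks

NO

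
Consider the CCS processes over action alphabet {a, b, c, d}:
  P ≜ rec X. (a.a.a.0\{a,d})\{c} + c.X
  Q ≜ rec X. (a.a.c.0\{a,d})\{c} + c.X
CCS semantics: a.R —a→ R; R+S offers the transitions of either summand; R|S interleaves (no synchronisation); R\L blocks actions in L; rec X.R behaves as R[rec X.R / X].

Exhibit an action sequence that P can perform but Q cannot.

Reachable graph of P (4 states):
  p0 = rec X. (a.a.a.0\{a,d})\{c} + c.X ⊢ —a→ p1, —c→ p0
  p1 = (a.a.0\{a,d})\{c} ⊢ —a→ p2
  p2 = (a.0\{a,d})\{c} ⊢ —a→ p3
  p3 = 0\{a,d}\{c} ⊢ deadlocked
Reachable graph of Q (3 states):
  q0 = rec X. (a.a.c.0\{a,d})\{c} + c.X ⊢ —a→ q1, —c→ q0
  q1 = (a.c.0\{a,d})\{c} ⊢ —a→ q2
  q2 = (c.0\{a,d})\{c} ⊢ deadlocked
Executing aaa from P (initial set {p0}):
  [1] a ⇒ {p1}
  [2] a ⇒ {p2}
  [3] a ⇒ {p3}
  P completes σ.
Executing aaa from Q (initial set {q0}):
  [1] a ⇒ {q1}
  [2] a ⇒ {q2}
  [3] a ⇒ ∅  — Q cannot continue

aaa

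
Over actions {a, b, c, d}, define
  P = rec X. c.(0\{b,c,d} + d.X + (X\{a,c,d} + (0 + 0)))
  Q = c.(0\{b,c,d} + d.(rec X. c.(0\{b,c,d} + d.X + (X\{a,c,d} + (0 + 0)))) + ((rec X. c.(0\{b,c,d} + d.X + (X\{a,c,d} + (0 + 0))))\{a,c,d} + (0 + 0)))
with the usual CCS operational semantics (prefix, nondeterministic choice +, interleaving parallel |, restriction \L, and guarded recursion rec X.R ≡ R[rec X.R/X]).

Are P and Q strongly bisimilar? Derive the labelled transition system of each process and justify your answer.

Reachable graph of P (2 states):
  u0 = rec X. c.(0\{b,c,d} + d.X + (X\{a,c,d} + (0 + 0))) :: =c=> u1
  u1 = 0\{b,c,d} + d.(rec X. c.(0\{b,c,d} + d.X + (X\{a,c,d} + (0 + 0)))) + ((rec X. c.(0\{b,c,d} + d.X + (X\{a,c,d} + (0 + 0))))\{a,c,d} + (0 + 0)) :: =d=> u0
Reachable graph of Q (3 states):
  v0 = c.(0\{b,c,d} + d.(rec X. c.(0\{b,c,d} + d.X + (X\{a,c,d} + (0 + 0)))) + ((rec X. c.(0\{b,c,d} + d.X + (X\{a,c,d} + (0 + 0))))\{a,c,d} + (0 + 0))) :: =c=> v1
  v1 = 0\{b,c,d} + d.(rec X. c.(0\{b,c,d} + d.X + (X\{a,c,d} + (0 + 0)))) + ((rec X. c.(0\{b,c,d} + d.X + (X\{a,c,d} + (0 + 0))))\{a,c,d} + (0 + 0)) :: =d=> v2
  v2 = rec X. c.(0\{b,c,d} + d.X + (X\{a,c,d} + (0 + 0))) :: =c=> v1
Coarsest stable partition (strong bisimilarity classes):
  B0 = {u0, v0, v2}
  B1 = {u1, v1}
u0 ∈ B0, v0 ∈ B0 → same block

P ~ Q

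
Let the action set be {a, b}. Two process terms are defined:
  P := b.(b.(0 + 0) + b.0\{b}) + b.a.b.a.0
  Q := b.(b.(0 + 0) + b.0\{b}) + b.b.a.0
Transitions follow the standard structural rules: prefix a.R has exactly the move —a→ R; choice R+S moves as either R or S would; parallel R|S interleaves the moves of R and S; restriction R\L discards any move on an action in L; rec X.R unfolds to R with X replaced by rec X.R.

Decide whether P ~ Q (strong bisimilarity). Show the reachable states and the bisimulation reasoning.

NO

LTS(P): 8 reachable states
  m0 = b.(b.(0 + 0) + b.0\{b}) + b.a.b.a.0 → =b=> m1, =b=> m2
  m1 = a.b.a.0 → =a=> m3
  m2 = b.(0 + 0) + b.0\{b} → =b=> m4, =b=> m5
  m3 = b.a.0 → =b=> m6
  m4 = 0 + 0 → (no moves)
  m5 = 0\{b} → (no moves)
  m6 = a.0 → =a=> m7
  m7 = 0 → (no moves)
LTS(Q): 7 reachable states
  n0 = b.(b.(0 + 0) + b.0\{b}) + b.b.a.0 → =b=> n1, =b=> n2
  n1 = b.(0 + 0) + b.0\{b} → =b=> n3, =b=> n4
  n2 = b.a.0 → =b=> n5
  n3 = 0 + 0 → (no moves)
  n4 = 0\{b} → (no moves)
  n5 = a.0 → =a=> n6
  n6 = 0 → (no moves)
Coarsest stable partition (strong bisimilarity classes):
  B0 = {m0}
  B1 = {m1}
  B2 = {m3, n2}
  B3 = {m6, n5}
  B4 = {m4, m5, m7, n3, n4, n6}
  B5 = {m2, n1}
  B6 = {n0}
m0 ∈ B0, n0 ∈ B6 → different blocks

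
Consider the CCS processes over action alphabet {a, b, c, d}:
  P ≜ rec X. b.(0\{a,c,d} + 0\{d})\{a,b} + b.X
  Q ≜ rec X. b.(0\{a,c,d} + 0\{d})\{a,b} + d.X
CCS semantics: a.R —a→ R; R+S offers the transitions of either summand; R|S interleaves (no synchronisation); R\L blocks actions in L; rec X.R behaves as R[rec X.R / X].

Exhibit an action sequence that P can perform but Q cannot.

bb

P's transition system — 2 states:
  p0 = rec X. b.(0\{a,c,d} + 0\{d})\{a,b} + b.X has moves =b=> p0, =b=> p1
  p1 = (0\{a,c,d} + 0\{d})\{a,b} has moves ∅
Q's transition system — 2 states:
  q0 = rec X. b.(0\{a,c,d} + 0\{d})\{a,b} + d.X has moves =b=> q1, =d=> q0
  q1 = (0\{a,c,d} + 0\{d})\{a,b} has moves ∅
Trace ⟨bb⟩ through P, begin at {p0}:
  step 1 (b): {p0, p1}
  step 2 (b): {p0, p1}
  — P admits the full trace.
Trace ⟨bb⟩ through Q, begin at {q0}:
  step 1 (b): {q1}
  step 2 (b): ∅  — Q cannot continue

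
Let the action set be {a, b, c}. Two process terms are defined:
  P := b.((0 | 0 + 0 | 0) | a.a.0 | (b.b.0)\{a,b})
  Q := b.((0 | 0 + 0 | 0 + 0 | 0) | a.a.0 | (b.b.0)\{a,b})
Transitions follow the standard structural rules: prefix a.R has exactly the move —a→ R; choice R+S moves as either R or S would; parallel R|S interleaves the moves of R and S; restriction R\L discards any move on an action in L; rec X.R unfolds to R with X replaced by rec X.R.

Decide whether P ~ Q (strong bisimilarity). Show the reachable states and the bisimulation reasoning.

bisimilar

P's transition system — 4 states:
  p0 = b.((0 | 0 + 0 | 0) | a.a.0 | (b.b.0)\{a,b}) | =b=> p1
  p1 = (0 | 0 + 0 | 0) | a.a.0 | (b.b.0)\{a,b} | =a=> p2
  p2 = (0 | 0 + 0 | 0) | a.0 | (b.b.0)\{a,b} | =a=> p3
  p3 = (0 | 0 + 0 | 0) | 0 | (b.b.0)\{a,b} | ·
Q's transition system — 4 states:
  q0 = b.((0 | 0 + 0 | 0 + 0 | 0) | a.a.0 | (b.b.0)\{a,b}) | =b=> q1
  q1 = (0 | 0 + 0 | 0 + 0 | 0) | a.a.0 | (b.b.0)\{a,b} | =a=> q2
  q2 = (0 | 0 + 0 | 0 + 0 | 0) | a.0 | (b.b.0)\{a,b} | =a=> q3
  q3 = (0 | 0 + 0 | 0 + 0 | 0) | 0 | (b.b.0)\{a,b} | ·
Bisimilarity quotient blocks:
  B0 = {p0, q0}
  B1 = {p1, q1}
  B2 = {p2, q2}
  B3 = {p3, q3}
p0 ∈ B0, q0 ∈ B0 → same block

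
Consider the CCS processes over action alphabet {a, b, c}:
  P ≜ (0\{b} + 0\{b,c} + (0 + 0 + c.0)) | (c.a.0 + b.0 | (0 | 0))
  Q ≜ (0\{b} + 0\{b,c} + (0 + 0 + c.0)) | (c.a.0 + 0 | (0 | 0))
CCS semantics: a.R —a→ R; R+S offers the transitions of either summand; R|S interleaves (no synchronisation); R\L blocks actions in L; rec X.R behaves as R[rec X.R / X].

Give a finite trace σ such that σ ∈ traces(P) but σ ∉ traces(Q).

b

Reachable graph of P (8 states):
  s0 = (0\{b} + 0\{b,c} + (0 + 0 + c.0)) | (c.a.0 + b.0 | (0 | 0)) → -b-> s1, -c-> s2, -c-> s3
  s1 = (0\{b} + 0\{b,c} + (0 + 0 + c.0)) | (0 | (0 | 0)) → -c-> s4
  s2 = (0\{b} + 0\{b,c} + (0 + 0 + c.0)) | a.0 → -a-> s5, -c-> s6
  s3 = 0 | (c.a.0 + b.0 | (0 | 0)) → -b-> s4, -c-> s6
  s4 = 0 | (0 | (0 | 0)) → ·
  s5 = (0\{b} + 0\{b,c} + (0 + 0 + c.0)) | 0 → -c-> s7
  s6 = 0 | a.0 → -a-> s7
  s7 = 0 | 0 → ·
Reachable graph of Q (6 states):
  t0 = (0\{b} + 0\{b,c} + (0 + 0 + c.0)) | (c.a.0 + 0 | (0 | 0)) → -c-> t1, -c-> t2
  t1 = (0\{b} + 0\{b,c} + (0 + 0 + c.0)) | a.0 → -a-> t3, -c-> t4
  t2 = 0 | (c.a.0 + 0 | (0 | 0)) → -c-> t4
  t3 = (0\{b} + 0\{b,c} + (0 + 0 + c.0)) | 0 → -c-> t5
  t4 = 0 | a.0 → -a-> t5
  t5 = 0 | 0 → ·
Run σ = ⟨b⟩ on P: start {s0}
  after b @ step 1: {s1}
  P completes σ.
Run σ = ⟨b⟩ on Q: start {t0}
  after b @ step 1: ∅ (Q stuck)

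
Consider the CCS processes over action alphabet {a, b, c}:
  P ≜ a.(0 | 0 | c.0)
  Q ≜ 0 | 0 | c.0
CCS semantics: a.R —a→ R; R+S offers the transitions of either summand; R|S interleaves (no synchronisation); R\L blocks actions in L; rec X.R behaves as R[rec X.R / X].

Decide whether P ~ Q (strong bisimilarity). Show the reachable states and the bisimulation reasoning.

NO

LTS(P): 3 reachable states
  u0 = a.(0 | 0 | c.0) :: -a-> u1
  u1 = 0 | 0 | c.0 :: -c-> u2
  u2 = 0 | 0 | 0 :: ·
LTS(Q): 2 reachable states
  v0 = 0 | 0 | c.0 :: -c-> v1
  v1 = 0 | 0 | 0 :: ·
Bisimilarity quotient blocks:
  B0 = {u0}
  B1 = {u1, v0}
  B2 = {u2, v1}
u0 ∈ B0, v0 ∈ B1 → different blocks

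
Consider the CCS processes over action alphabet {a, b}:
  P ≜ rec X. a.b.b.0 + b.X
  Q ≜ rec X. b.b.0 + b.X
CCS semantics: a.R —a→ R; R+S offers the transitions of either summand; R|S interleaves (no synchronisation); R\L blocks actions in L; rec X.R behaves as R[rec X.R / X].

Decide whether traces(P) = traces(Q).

LTS(P): 4 reachable states
  m0 = rec X. a.b.b.0 + b.X has moves ··a··> m1, ··b··> m0
  m1 = b.b.0 has moves ··b··> m2
  m2 = b.0 has moves ··b··> m3
  m3 = 0 has moves ·
LTS(Q): 3 reachable states
  n0 = rec X. b.b.0 + b.X has moves ··b··> n0, ··b··> n1
  n1 = b.0 has moves ··b··> n2
  n2 = 0 has moves ·
Run σ = ⟨a⟩ on P: start {m0}
  after a @ step 1: {m1}
  ✓ P
Run σ = ⟨a⟩ on Q: start {n0}
  after a @ step 1: no successor for Q

traces(P) ≠ traces(Q) — witness ⟨a⟩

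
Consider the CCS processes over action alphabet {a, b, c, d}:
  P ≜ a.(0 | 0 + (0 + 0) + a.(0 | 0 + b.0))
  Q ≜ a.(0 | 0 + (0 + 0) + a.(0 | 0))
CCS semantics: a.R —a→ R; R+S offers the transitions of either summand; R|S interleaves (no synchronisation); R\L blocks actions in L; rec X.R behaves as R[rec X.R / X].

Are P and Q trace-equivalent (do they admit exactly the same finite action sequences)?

Reachable graph of P (4 states):
  p0 = a.(0 | 0 + (0 + 0) + a.(0 | 0 + b.0)) | —a→ p1
  p1 = 0 | 0 + (0 + 0) + a.(0 | 0 + b.0) | —a→ p2
  p2 = 0 | 0 + b.0 | —b→ p3
  p3 = 0 | stopped
Reachable graph of Q (3 states):
  q0 = a.(0 | 0 + (0 + 0) + a.(0 | 0)) | —a→ q1
  q1 = 0 | 0 + (0 + 0) + a.(0 | 0) | —a→ q2
  q2 = 0 | 0 | stopped
Trace ⟨aab⟩ through P, begin at {p0}:
  after a @ step 1: {p1}
  after a @ step 2: {p2}
  after b @ step 3: {p3}
  — P admits the full trace.
Trace ⟨aab⟩ through Q, begin at {q0}:
  after a @ step 1: {q1}
  after a @ step 2: {q2}
  after b @ step 3: ∅  — Q cannot continue

traces(P) ≠ traces(Q) — witness ⟨aab⟩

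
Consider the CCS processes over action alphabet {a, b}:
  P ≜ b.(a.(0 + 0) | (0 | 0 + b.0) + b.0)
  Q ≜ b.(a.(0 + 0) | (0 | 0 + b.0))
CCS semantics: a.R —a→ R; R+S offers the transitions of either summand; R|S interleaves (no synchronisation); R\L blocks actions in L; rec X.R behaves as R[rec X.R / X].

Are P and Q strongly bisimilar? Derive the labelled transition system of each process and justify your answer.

not bisimilar

Reachable graph of P (6 states):
  u0 = b.(a.(0 + 0) | (0 | 0 + b.0) + b.0) → —b→ u1
  u1 = a.(0 + 0) | (0 | 0 + b.0) + b.0 → —a→ u2, —b→ u3, —b→ u4
  u2 = (0 + 0) | (0 | 0 + b.0) → —b→ u5
  u3 = 0 → ·
  u4 = a.(0 + 0) | 0 → —a→ u5
  u5 = (0 + 0) | 0 → ·
Reachable graph of Q (5 states):
  v0 = b.(a.(0 + 0) | (0 | 0 + b.0)) → —b→ v1
  v1 = a.(0 + 0) | (0 | 0 + b.0) → —a→ v2, —b→ v3
  v2 = (0 + 0) | (0 | 0 + b.0) → —b→ v4
  v3 = a.(0 + 0) | 0 → —a→ v4
  v4 = (0 + 0) | 0 → ·
Bisimilarity quotient blocks:
  B0 = {u0}
  B1 = {u1}
  B2 = {u2, v2}
  B3 = {u3, u5, v4}
  B4 = {u4, v3}
  B5 = {v0}
  B6 = {v1}
u0 ∈ B0, v0 ∈ B5 → different blocks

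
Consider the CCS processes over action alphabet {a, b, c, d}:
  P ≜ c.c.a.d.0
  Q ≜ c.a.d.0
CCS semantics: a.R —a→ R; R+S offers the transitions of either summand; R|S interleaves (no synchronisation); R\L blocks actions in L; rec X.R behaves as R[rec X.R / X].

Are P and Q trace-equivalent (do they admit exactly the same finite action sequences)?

traces(P) ≠ traces(Q) — witness ⟨cc⟩

P's transition system — 5 states:
  s0 = c.c.a.d.0 ⊢ —c→ s1
  s1 = c.a.d.0 ⊢ —c→ s2
  s2 = a.d.0 ⊢ —a→ s3
  s3 = d.0 ⊢ —d→ s4
  s4 = 0 ⊢ ·
Q's transition system — 4 states:
  t0 = c.a.d.0 ⊢ —c→ t1
  t1 = a.d.0 ⊢ —a→ t2
  t2 = d.0 ⊢ —d→ t3
  t3 = 0 ⊢ ·
Executing cc from P (initial set {s0}):
  [1] c ⇒ {s1}
  [2] c ⇒ {s2}
  P completes σ.
Executing cc from Q (initial set {t0}):
  [1] c ⇒ {t1}
  [2] c ⇒ ∅ (Q stuck)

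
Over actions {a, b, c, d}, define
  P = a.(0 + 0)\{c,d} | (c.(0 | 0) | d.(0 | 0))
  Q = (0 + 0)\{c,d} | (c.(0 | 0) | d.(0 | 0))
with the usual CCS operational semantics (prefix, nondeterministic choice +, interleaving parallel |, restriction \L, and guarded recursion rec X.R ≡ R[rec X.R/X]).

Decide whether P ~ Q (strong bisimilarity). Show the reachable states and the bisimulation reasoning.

P's transition system — 8 states:
  m0 = a.(0 + 0)\{c,d} | (c.(0 | 0) | d.(0 | 0)) → --a--▸ m1, --c--▸ m2, --d--▸ m3
  m1 = (0 + 0)\{c,d} | (c.(0 | 0) | d.(0 | 0)) → --c--▸ m4, --d--▸ m5
  m2 = a.(0 + 0)\{c,d} | (0 | 0 | d.(0 | 0)) → --a--▸ m4, --d--▸ m6
  m3 = a.(0 + 0)\{c,d} | (c.(0 | 0) | (0 | 0)) → --a--▸ m5, --c--▸ m6
  m4 = (0 + 0)\{c,d} | (0 | 0 | d.(0 | 0)) → --d--▸ m7
  m5 = (0 + 0)\{c,d} | (c.(0 | 0) | (0 | 0)) → --c--▸ m7
  m6 = a.(0 + 0)\{c,d} | (0 | 0 | (0 | 0)) → --a--▸ m7
  m7 = (0 + 0)\{c,d} | (0 | 0 | (0 | 0)) → stopped
Q's transition system — 4 states:
  n0 = (0 + 0)\{c,d} | (c.(0 | 0) | d.(0 | 0)) → --c--▸ n1, --d--▸ n2
  n1 = (0 + 0)\{c,d} | (0 | 0 | d.(0 | 0)) → --d--▸ n3
  n2 = (0 + 0)\{c,d} | (c.(0 | 0) | (0 | 0)) → --c--▸ n3
  n3 = (0 + 0)\{c,d} | (0 | 0 | (0 | 0)) → stopped
Bisimilarity quotient blocks:
  B0 = {m0}
  B1 = {m3}
  B2 = {m5, n2}
  B3 = {m7, n3}
  B4 = {m6}
  B5 = {m2}
  B6 = {m4, n1}
  B7 = {m1, n0}
m0 ∈ B0, n0 ∈ B7 → different blocks

not bisimilar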